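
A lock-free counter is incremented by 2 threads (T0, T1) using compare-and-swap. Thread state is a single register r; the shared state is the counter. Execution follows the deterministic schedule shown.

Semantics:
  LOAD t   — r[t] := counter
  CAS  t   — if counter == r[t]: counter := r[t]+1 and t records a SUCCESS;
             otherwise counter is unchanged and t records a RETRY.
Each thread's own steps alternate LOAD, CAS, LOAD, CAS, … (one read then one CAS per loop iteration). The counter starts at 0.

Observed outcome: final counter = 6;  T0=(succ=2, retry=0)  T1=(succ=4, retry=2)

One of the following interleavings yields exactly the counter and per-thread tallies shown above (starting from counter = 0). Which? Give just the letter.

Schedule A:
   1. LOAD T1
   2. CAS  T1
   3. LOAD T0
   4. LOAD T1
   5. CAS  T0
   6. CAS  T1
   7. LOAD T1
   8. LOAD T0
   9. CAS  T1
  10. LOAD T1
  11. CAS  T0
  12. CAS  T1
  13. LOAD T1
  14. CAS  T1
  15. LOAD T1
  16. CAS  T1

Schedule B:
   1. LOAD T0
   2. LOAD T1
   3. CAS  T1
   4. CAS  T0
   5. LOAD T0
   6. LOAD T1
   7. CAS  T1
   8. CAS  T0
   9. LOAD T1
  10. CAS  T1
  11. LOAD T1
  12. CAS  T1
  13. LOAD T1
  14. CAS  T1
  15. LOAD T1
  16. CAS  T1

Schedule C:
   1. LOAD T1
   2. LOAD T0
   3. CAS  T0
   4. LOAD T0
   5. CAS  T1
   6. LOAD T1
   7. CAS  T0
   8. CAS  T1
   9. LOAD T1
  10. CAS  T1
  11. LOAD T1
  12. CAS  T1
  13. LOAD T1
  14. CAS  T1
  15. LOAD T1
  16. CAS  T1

Run C:
[1] T1.load  rd  (counter 0, T1.r 0)
[2] T0.load  rd  (counter 0, T0.r 0)
[3] T0.cas  hit  (counter 1, T0.r 0)
[4] T0.load  rd  (counter 1, T0.r 1)
[5] T1.cas  miss  (counter 1, T1.r 0)
[6] T1.load  rd  (counter 1, T1.r 1)
[7] T0.cas  hit  (counter 2, T0.r 1)
[8] T1.cas  miss  (counter 2, T1.r 1)
[9] T1.load  rd  (counter 2, T1.r 2)
[10] T1.cas  hit  (counter 3, T1.r 2)
[11] T1.load  rd  (counter 3, T1.r 3)
[12] T1.cas  hit  (counter 4, T1.r 3)
[13] T1.load  rd  (counter 4, T1.r 4)
[14] T1.cas  hit  (counter 5, T1.r 4)
[15] T1.load  rd  (counter 5, T1.r 5)
[16] T1.cas  hit  (counter 6, T1.r 5)

C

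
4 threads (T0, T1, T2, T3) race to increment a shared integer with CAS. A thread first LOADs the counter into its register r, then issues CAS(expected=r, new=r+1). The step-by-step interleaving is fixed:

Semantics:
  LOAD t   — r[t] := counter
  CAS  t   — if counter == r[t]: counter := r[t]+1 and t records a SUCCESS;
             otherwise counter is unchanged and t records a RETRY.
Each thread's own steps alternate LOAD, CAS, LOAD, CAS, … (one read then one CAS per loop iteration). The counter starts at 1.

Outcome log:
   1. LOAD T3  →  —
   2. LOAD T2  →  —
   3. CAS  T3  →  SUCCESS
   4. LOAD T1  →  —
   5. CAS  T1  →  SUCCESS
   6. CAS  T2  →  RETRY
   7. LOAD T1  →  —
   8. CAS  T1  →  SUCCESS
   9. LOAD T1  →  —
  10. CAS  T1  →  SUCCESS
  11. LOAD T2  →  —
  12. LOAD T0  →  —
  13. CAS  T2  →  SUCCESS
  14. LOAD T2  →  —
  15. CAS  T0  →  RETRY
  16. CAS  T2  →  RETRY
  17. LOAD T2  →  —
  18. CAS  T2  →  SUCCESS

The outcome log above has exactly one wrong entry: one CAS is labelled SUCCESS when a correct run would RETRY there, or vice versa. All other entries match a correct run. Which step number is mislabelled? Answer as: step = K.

Reference trace:
T3 LOAD — after: cnt=1, r=1 — load
T2 LOAD — after: cnt=1, r=1 — load
T3 CAS — after: cnt=2, r=1 — ok
T1 LOAD — after: cnt=2, r=2 — load
T1 CAS — after: cnt=3, r=2 — ok
T2 CAS — after: cnt=3, r=1 — retry
T1 LOAD — after: cnt=3, r=3 — load
T1 CAS — after: cnt=4, r=3 — ok
T1 LOAD — after: cnt=4, r=4 — load
T1 CAS — after: cnt=5, r=4 — ok
T2 LOAD — after: cnt=5, r=5 — load
T0 LOAD — after: cnt=5, r=5 — load
T2 CAS — after: cnt=6, r=5 — ok
T2 LOAD — after: cnt=6, r=6 — load
T0 CAS — after: cnt=6, r=5 — retry
T2 CAS — after: cnt=7, r=6 — ok
T2 LOAD — after: cnt=7, r=7 — load
T2 CAS — after: cnt=8, r=7 — ok
Log disagrees first at step 16.

step = 16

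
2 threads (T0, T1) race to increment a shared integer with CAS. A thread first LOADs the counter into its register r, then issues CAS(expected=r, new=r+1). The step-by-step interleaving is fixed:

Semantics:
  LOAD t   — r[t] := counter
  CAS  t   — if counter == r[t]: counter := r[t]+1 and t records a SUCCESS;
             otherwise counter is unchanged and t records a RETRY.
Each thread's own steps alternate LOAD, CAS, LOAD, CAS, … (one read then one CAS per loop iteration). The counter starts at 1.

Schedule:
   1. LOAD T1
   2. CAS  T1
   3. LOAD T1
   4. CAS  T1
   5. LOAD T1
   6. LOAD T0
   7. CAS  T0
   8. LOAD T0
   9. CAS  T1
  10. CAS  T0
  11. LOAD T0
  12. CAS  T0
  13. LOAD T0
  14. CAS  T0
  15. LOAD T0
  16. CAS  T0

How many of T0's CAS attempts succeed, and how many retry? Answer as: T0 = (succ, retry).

#1 T1 reads 1
#2 T1 CAS(1→2) writes; counter now 2
#3 T1 reads 2
#4 T1 CAS(2→3) writes; counter now 3
#5 T1 reads 3
#6 T0 reads 3
#7 T0 CAS(3→4) writes; counter now 4
#8 T0 reads 4
#9 T1 CAS(3→4) fails; counter now 4
#10 T0 CAS(4→5) writes; counter now 5
#11 T0 reads 5
#12 T0 CAS(5→6) writes; counter now 6
#13 T0 reads 6
#14 T0 CAS(6→7) writes; counter now 7
#15 T0 reads 7
#16 T0 CAS(7→8) writes; counter now 8

T0 = (5, 0)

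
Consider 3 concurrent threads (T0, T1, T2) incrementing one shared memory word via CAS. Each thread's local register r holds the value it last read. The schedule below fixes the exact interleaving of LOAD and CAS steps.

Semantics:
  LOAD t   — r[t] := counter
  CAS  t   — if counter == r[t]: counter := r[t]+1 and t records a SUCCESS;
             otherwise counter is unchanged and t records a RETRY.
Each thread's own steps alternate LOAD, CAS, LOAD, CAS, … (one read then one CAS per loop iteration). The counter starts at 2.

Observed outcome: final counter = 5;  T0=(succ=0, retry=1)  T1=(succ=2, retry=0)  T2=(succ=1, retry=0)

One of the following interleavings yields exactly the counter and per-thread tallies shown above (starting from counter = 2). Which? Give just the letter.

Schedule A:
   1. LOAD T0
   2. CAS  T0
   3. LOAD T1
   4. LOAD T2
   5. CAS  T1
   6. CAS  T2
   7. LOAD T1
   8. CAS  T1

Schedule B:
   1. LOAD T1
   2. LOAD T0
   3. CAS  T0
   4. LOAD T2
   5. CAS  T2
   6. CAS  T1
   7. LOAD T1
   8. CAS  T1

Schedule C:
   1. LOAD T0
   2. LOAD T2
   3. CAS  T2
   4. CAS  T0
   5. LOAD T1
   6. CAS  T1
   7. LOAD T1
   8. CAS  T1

Simulating candidate C:
T0 LOAD — after: cnt=2, r=2 — load
T2 LOAD — after: cnt=2, r=2 — load
T2 CAS — after: cnt=3, r=2 — ok
T0 CAS — after: cnt=3, r=2 — retry
T1 LOAD — after: cnt=3, r=3 — load
T1 CAS — after: cnt=4, r=3 — ok
T1 LOAD — after: cnt=4, r=4 — load
T1 CAS — after: cnt=5, r=4 — ok

C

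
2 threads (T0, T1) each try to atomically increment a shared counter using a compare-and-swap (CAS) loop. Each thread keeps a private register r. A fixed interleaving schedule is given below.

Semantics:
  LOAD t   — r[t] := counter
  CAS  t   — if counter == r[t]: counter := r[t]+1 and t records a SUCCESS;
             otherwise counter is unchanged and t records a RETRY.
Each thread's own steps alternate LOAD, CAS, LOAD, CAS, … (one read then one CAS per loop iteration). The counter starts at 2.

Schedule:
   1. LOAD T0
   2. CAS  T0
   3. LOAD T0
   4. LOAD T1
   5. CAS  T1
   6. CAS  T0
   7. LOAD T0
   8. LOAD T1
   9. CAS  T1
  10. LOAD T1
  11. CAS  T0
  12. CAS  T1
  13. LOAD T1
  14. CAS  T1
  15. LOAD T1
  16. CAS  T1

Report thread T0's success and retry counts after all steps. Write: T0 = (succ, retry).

T0 = (1, 2)

step 1: T0 LOAD ⇒ load; ctr=2 reg=2
step 2: T0 CAS ⇒ ok; ctr=3 reg=2
step 3: T0 LOAD ⇒ load; ctr=3 reg=3
step 4: T1 LOAD ⇒ load; ctr=3 reg=3
step 5: T1 CAS ⇒ ok; ctr=4 reg=3
step 6: T0 CAS ⇒ retry; ctr=4 reg=3
step 7: T0 LOAD ⇒ load; ctr=4 reg=4
step 8: T1 LOAD ⇒ load; ctr=4 reg=4
step 9: T1 CAS ⇒ ok; ctr=5 reg=4
step 10: T1 LOAD ⇒ load; ctr=5 reg=5
step 11: T0 CAS ⇒ retry; ctr=5 reg=4
step 12: T1 CAS ⇒ ok; ctr=6 reg=5
step 13: T1 LOAD ⇒ load; ctr=6 reg=6
step 14: T1 CAS ⇒ ok; ctr=7 reg=6
step 15: T1 LOAD ⇒ load; ctr=7 reg=7
step 16: T1 CAS ⇒ ok; ctr=8 reg=7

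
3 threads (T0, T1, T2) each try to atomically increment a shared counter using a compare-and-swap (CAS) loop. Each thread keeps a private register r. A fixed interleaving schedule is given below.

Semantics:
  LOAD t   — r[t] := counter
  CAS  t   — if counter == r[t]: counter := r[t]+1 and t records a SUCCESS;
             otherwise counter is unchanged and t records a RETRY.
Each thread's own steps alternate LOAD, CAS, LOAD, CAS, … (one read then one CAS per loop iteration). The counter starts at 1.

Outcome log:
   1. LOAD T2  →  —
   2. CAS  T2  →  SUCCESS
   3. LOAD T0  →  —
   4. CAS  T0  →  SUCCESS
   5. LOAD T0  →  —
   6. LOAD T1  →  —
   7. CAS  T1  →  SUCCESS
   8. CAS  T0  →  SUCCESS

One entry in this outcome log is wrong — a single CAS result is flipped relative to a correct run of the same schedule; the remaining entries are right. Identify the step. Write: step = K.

step = 8

Correct run:
1. LOAD T2 → mem=1 r[T2]=1 [LOAD]
2. CAS T2 → mem=2 r[T2]=1 [OK]
3. LOAD T0 → mem=2 r[T0]=2 [LOAD]
4. CAS T0 → mem=3 r[T0]=2 [OK]
5. LOAD T0 → mem=3 r[T0]=3 [LOAD]
6. LOAD T1 → mem=3 r[T1]=3 [LOAD]
7. CAS T1 → mem=4 r[T1]=3 [OK]
8. CAS T0 → mem=4 r[T0]=3 [RETRY]
Mismatch at 8.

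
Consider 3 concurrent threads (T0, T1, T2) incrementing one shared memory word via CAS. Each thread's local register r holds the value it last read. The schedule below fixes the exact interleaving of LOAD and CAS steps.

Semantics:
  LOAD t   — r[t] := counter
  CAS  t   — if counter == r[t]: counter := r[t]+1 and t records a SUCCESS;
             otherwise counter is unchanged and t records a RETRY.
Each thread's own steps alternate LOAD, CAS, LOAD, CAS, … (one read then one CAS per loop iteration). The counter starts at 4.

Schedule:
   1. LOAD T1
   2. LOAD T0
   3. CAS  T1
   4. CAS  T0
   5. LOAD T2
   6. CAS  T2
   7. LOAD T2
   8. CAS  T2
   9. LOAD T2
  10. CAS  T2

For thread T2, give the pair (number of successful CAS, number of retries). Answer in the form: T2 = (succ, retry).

   1) LOAD T1:  M=4  r_T1=4
   2) LOAD T0:  M=4  r_T0=4
   3) CAS  T1:  M=5  r_T1=4 ✓
   4) CAS  T0:  M=5  r_T0=4 ✗
   5) LOAD T2:  M=5  r_T2=5
   6) CAS  T2:  M=6  r_T2=5 ✓
   7) LOAD T2:  M=6  r_T2=6
   8) CAS  T2:  M=7  r_T2=6 ✓
   9) LOAD T2:  M=7  r_T2=7
  10) CAS  T2:  M=8  r_T2=7 ✓

T2 = (3, 0)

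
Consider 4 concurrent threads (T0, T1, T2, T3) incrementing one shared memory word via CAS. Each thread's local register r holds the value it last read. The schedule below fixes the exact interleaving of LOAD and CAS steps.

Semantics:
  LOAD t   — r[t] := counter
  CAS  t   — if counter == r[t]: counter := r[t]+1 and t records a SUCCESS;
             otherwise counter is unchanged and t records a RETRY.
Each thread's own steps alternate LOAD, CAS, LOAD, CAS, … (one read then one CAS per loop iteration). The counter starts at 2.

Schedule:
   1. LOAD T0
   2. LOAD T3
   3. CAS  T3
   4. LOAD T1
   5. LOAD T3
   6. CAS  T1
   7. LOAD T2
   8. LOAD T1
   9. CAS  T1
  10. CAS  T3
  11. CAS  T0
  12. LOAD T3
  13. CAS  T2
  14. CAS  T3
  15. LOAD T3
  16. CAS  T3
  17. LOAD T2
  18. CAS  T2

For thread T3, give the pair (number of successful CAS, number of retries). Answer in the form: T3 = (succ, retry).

1. LOAD T0 → mem=2 r[T0]=2 [LOAD]
2. LOAD T3 → mem=2 r[T3]=2 [LOAD]
3. CAS T3 → mem=3 r[T3]=2 [OK]
4. LOAD T1 → mem=3 r[T1]=3 [LOAD]
5. LOAD T3 → mem=3 r[T3]=3 [LOAD]
6. CAS T1 → mem=4 r[T1]=3 [OK]
7. LOAD T2 → mem=4 r[T2]=4 [LOAD]
8. LOAD T1 → mem=4 r[T1]=4 [LOAD]
9. CAS T1 → mem=5 r[T1]=4 [OK]
10. CAS T3 → mem=5 r[T3]=3 [RETRY]
11. CAS T0 → mem=5 r[T0]=2 [RETRY]
12. LOAD T3 → mem=5 r[T3]=5 [LOAD]
13. CAS T2 → mem=5 r[T2]=4 [RETRY]
14. CAS T3 → mem=6 r[T3]=5 [OK]
15. LOAD T3 → mem=6 r[T3]=6 [LOAD]
16. CAS T3 → mem=7 r[T3]=6 [OK]
17. LOAD T2 → mem=7 r[T2]=7 [LOAD]
18. CAS T2 → mem=8 r[T2]=7 [OK]

T3 = (3, 1)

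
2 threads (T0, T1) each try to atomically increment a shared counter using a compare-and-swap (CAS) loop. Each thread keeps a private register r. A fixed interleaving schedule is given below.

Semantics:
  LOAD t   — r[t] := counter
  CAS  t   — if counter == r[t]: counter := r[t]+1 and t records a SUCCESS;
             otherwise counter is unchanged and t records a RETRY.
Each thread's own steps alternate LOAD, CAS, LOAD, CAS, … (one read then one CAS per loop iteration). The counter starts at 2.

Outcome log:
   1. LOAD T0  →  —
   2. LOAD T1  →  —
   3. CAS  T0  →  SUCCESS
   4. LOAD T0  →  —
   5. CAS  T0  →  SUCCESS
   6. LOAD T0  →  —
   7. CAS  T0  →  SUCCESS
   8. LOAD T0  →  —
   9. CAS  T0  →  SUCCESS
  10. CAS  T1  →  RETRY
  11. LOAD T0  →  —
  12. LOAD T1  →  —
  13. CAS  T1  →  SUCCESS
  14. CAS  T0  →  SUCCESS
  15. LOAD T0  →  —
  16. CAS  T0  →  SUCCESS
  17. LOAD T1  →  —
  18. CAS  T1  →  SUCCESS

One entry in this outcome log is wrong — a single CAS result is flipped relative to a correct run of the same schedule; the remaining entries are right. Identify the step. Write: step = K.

Re-executing:
step 1: T0 LOAD ⇒ load; ctr=2 reg=2
step 2: T1 LOAD ⇒ load; ctr=2 reg=2
step 3: T0 CAS ⇒ ok; ctr=3 reg=2
step 4: T0 LOAD ⇒ load; ctr=3 reg=3
step 5: T0 CAS ⇒ ok; ctr=4 reg=3
step 6: T0 LOAD ⇒ load; ctr=4 reg=4
step 7: T0 CAS ⇒ ok; ctr=5 reg=4
step 8: T0 LOAD ⇒ load; ctr=5 reg=5
step 9: T0 CAS ⇒ ok; ctr=6 reg=5
step 10: T1 CAS ⇒ retry; ctr=6 reg=2
step 11: T0 LOAD ⇒ load; ctr=6 reg=6
step 12: T1 LOAD ⇒ load; ctr=6 reg=6
step 13: T1 CAS ⇒ ok; ctr=7 reg=6
step 14: T0 CAS ⇒ retry; ctr=7 reg=6
step 15: T0 LOAD ⇒ load; ctr=7 reg=7
step 16: T0 CAS ⇒ ok; ctr=8 reg=7
step 17: T1 LOAD ⇒ load; ctr=8 reg=8
step 18: T1 CAS ⇒ ok; ctr=9 reg=8
Mismatch at 14.

step = 14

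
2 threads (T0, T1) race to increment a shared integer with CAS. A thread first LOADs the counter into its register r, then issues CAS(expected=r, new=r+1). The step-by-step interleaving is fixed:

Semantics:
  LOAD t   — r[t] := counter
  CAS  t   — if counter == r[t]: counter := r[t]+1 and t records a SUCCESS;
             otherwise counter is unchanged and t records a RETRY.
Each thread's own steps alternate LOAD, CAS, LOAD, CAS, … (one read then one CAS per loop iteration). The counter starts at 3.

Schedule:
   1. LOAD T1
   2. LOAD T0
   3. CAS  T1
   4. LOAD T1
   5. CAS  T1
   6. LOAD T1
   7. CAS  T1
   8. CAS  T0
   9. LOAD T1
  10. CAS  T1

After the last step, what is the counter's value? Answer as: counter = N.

#1 T1 reads 3
#2 T0 reads 3
#3 T1 CAS(3→4) writes; counter now 4
#4 T1 reads 4
#5 T1 CAS(4→5) writes; counter now 5
#6 T1 reads 5
#7 T1 CAS(5→6) writes; counter now 6
#8 T0 CAS(3→4) fails; counter now 6
#9 T1 reads 6
#10 T1 CAS(6→7) writes; counter now 7

counter = 7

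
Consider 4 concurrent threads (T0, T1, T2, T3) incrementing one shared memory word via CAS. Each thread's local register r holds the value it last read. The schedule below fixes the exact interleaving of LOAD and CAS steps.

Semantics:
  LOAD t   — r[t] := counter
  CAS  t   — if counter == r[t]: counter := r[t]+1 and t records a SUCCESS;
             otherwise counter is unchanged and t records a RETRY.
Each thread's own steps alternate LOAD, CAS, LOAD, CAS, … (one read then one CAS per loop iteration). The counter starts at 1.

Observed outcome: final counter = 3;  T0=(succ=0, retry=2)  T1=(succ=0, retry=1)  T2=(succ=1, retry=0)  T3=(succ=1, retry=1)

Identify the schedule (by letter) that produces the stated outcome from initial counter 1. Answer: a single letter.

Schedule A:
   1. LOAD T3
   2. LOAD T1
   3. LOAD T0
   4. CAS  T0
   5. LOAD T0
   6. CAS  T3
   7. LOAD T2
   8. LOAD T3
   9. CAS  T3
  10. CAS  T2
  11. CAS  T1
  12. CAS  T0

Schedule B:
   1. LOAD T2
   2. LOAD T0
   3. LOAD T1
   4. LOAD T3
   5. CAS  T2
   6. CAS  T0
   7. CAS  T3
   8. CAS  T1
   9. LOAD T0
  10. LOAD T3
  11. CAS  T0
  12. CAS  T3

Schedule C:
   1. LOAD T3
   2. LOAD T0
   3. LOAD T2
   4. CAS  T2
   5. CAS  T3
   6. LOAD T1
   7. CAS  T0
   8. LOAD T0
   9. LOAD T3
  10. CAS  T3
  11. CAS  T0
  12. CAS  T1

Tracing schedule C:
#1 T3 reads 1
#2 T0 reads 1
#3 T2 reads 1
#4 T2 CAS(1→2) writes; counter now 2
#5 T3 CAS(1→2) fails; counter now 2
#6 T1 reads 2
#7 T0 CAS(1→2) fails; counter now 2
#8 T0 reads 2
#9 T3 reads 2
#10 T3 CAS(2→3) writes; counter now 3
#11 T0 CAS(2→3) fails; counter now 3
#12 T1 CAS(2→3) fails; counter now 3

C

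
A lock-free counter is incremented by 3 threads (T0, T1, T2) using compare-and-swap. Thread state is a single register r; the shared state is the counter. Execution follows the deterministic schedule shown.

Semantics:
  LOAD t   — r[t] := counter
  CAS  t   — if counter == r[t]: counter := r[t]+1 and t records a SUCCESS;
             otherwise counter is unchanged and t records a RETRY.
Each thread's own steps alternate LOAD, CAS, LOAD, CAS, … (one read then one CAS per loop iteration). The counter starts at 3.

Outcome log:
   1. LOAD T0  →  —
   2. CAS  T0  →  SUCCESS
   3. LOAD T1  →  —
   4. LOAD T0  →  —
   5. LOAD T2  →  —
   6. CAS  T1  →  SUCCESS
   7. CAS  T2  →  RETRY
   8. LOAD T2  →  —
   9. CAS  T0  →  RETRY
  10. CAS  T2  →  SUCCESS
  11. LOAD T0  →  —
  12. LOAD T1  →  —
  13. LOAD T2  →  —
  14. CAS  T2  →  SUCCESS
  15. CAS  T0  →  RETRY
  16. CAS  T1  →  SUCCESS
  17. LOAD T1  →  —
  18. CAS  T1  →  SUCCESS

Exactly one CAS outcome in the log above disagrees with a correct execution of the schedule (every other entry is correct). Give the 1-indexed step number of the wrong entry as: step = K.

step = 16

Correct run:
step 1: T0 LOAD ⇒ load; ctr=3 reg=3
step 2: T0 CAS ⇒ ok; ctr=4 reg=3
step 3: T1 LOAD ⇒ load; ctr=4 reg=4
step 4: T0 LOAD ⇒ load; ctr=4 reg=4
step 5: T2 LOAD ⇒ load; ctr=4 reg=4
step 6: T1 CAS ⇒ ok; ctr=5 reg=4
step 7: T2 CAS ⇒ retry; ctr=5 reg=4
step 8: T2 LOAD ⇒ load; ctr=5 reg=5
step 9: T0 CAS ⇒ retry; ctr=5 reg=4
step 10: T2 CAS ⇒ ok; ctr=6 reg=5
step 11: T0 LOAD ⇒ load; ctr=6 reg=6
step 12: T1 LOAD ⇒ load; ctr=6 reg=6
step 13: T2 LOAD ⇒ load; ctr=6 reg=6
step 14: T2 CAS ⇒ ok; ctr=7 reg=6
step 15: T0 CAS ⇒ retry; ctr=7 reg=6
step 16: T1 CAS ⇒ retry; ctr=7 reg=6
step 17: T1 LOAD ⇒ load; ctr=7 reg=7
step 18: T1 CAS ⇒ ok; ctr=8 reg=7
Mismatch at 16.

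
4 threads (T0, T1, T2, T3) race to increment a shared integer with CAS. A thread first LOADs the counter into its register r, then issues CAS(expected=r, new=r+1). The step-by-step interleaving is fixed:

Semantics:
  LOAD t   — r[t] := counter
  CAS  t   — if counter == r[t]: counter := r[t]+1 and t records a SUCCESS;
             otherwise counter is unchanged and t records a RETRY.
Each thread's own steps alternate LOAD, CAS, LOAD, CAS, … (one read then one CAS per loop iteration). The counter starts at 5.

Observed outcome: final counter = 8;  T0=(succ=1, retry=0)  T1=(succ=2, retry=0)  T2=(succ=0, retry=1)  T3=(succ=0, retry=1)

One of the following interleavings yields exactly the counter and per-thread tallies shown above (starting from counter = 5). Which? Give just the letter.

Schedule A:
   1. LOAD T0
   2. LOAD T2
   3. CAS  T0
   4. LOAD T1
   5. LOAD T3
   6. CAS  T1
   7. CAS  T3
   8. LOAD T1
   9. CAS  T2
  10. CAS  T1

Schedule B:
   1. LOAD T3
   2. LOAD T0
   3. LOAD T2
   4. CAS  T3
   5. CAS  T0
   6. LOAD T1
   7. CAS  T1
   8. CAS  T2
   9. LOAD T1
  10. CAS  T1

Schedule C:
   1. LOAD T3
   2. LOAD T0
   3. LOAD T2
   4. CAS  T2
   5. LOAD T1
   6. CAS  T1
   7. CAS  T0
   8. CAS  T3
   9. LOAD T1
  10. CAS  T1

Tracing schedule A:
1. LOAD T0 → mem=5 r[T0]=5 [LOAD]
2. LOAD T2 → mem=5 r[T2]=5 [LOAD]
3. CAS T0 → mem=6 r[T0]=5 [OK]
4. LOAD T1 → mem=6 r[T1]=6 [LOAD]
5. LOAD T3 → mem=6 r[T3]=6 [LOAD]
6. CAS T1 → mem=7 r[T1]=6 [OK]
7. CAS T3 → mem=7 r[T3]=6 [RETRY]
8. LOAD T1 → mem=7 r[T1]=7 [LOAD]
9. CAS T2 → mem=7 r[T2]=5 [RETRY]
10. CAS T1 → mem=8 r[T1]=7 [OK]

A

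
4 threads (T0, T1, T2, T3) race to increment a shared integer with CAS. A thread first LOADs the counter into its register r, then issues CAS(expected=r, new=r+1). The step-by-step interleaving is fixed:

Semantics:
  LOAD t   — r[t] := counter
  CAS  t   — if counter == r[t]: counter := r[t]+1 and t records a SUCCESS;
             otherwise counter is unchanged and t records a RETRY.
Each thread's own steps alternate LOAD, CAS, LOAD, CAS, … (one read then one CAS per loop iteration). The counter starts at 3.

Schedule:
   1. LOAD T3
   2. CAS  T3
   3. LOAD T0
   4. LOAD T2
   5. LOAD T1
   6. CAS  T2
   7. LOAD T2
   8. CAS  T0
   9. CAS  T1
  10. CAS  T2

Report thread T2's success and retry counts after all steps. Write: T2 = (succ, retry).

T3 LOAD — after: cnt=3, r=3 — load
T3 CAS — after: cnt=4, r=3 — ok
T0 LOAD — after: cnt=4, r=4 — load
T2 LOAD — after: cnt=4, r=4 — load
T1 LOAD — after: cnt=4, r=4 — load
T2 CAS — after: cnt=5, r=4 — ok
T2 LOAD — after: cnt=5, r=5 — load
T0 CAS — after: cnt=5, r=4 — retry
T1 CAS — after: cnt=5, r=4 — retry
T2 CAS — after: cnt=6, r=5 — ok

T2 = (2, 0)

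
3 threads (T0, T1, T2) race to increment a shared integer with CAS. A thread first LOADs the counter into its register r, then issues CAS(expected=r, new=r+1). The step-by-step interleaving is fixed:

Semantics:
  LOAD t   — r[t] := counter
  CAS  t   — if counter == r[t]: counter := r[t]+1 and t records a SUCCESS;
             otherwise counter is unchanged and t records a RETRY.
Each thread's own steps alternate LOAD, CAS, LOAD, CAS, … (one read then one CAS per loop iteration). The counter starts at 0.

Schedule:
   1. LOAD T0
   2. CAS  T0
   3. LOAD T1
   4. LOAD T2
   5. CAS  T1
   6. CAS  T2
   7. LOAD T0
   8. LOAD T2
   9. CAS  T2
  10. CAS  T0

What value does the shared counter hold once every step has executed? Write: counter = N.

counter = 3

1. LOAD T0 → mem=0 r[T0]=0 [LOAD]
2. CAS T0 → mem=1 r[T0]=0 [OK]
3. LOAD T1 → mem=1 r[T1]=1 [LOAD]
4. LOAD T2 → mem=1 r[T2]=1 [LOAD]
5. CAS T1 → mem=2 r[T1]=1 [OK]
6. CAS T2 → mem=2 r[T2]=1 [RETRY]
7. LOAD T0 → mem=2 r[T0]=2 [LOAD]
8. LOAD T2 → mem=2 r[T2]=2 [LOAD]
9. CAS T2 → mem=3 r[T2]=2 [OK]
10. CAS T0 → mem=3 r[T0]=2 [RETRY]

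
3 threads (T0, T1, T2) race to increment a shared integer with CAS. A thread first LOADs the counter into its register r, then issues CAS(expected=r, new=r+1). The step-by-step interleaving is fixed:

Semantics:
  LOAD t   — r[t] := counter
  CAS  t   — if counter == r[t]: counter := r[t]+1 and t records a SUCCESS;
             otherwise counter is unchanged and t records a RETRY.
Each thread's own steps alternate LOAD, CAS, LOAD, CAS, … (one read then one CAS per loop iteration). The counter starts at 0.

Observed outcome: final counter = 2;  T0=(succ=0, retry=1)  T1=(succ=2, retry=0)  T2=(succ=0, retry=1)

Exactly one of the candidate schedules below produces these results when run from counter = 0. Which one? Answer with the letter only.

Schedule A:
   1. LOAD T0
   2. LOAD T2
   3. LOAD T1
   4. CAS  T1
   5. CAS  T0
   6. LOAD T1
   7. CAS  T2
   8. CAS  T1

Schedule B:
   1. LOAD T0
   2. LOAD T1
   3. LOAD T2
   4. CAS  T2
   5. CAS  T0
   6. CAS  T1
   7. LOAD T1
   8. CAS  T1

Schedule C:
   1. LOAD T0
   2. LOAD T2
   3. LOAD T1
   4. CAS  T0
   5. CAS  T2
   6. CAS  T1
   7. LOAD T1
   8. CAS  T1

Simulating candidate A:
[1] T0.load  rd  (counter 0, T0.r 0)
[2] T2.load  rd  (counter 0, T2.r 0)
[3] T1.load  rd  (counter 0, T1.r 0)
[4] T1.cas  hit  (counter 1, T1.r 0)
[5] T0.cas  miss  (counter 1, T0.r 0)
[6] T1.load  rd  (counter 1, T1.r 1)
[7] T2.cas  miss  (counter 1, T2.r 0)
[8] T1.cas  hit  (counter 2, T1.r 1)

A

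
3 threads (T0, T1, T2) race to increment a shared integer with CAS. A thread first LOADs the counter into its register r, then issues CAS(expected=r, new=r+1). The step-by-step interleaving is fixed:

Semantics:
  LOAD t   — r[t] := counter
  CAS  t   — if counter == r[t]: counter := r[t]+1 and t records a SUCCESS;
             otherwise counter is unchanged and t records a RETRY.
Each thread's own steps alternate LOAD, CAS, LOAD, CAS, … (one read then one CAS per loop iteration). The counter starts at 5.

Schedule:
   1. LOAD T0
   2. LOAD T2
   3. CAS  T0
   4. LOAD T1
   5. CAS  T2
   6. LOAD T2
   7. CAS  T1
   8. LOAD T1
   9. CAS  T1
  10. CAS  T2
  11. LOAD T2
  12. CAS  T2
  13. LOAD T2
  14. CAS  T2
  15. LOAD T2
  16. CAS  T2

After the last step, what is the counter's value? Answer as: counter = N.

counter = 11

   1) LOAD T0:  M=5  r_T0=5
   2) LOAD T2:  M=5  r_T2=5
   3) CAS  T0:  M=6  r_T0=5 ✓
   4) LOAD T1:  M=6  r_T1=6
   5) CAS  T2:  M=6  r_T2=5 ✗
   6) LOAD T2:  M=6  r_T2=6
   7) CAS  T1:  M=7  r_T1=6 ✓
   8) LOAD T1:  M=7  r_T1=7
   9) CAS  T1:  M=8  r_T1=7 ✓
  10) CAS  T2:  M=8  r_T2=6 ✗
  11) LOAD T2:  M=8  r_T2=8
  12) CAS  T2:  M=9  r_T2=8 ✓
  13) LOAD T2:  M=9  r_T2=9
  14) CAS  T2:  M=10  r_T2=9 ✓
  15) LOAD T2:  M=10  r_T2=10
  16) CAS  T2:  M=11  r_T2=10 ✓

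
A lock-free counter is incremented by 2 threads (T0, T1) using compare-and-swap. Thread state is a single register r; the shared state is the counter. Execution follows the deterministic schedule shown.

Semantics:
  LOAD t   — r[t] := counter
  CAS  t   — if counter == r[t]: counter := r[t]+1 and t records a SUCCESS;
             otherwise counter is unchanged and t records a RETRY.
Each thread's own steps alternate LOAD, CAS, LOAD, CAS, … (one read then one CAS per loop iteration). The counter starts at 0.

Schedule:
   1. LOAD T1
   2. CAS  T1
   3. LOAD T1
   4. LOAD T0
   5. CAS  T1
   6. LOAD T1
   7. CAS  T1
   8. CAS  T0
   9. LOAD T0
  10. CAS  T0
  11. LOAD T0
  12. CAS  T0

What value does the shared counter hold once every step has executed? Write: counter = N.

counter = 5

[1] T1.load  rd  (counter 0, T1.r 0)
[2] T1.cas  hit  (counter 1, T1.r 0)
[3] T1.load  rd  (counter 1, T1.r 1)
[4] T0.load  rd  (counter 1, T0.r 1)
[5] T1.cas  hit  (counter 2, T1.r 1)
[6] T1.load  rd  (counter 2, T1.r 2)
[7] T1.cas  hit  (counter 3, T1.r 2)
[8] T0.cas  miss  (counter 3, T0.r 1)
[9] T0.load  rd  (counter 3, T0.r 3)
[10] T0.cas  hit  (counter 4, T0.r 3)
[11] T0.load  rd  (counter 4, T0.r 4)
[12] T0.cas  hit  (counter 5, T0.r 4)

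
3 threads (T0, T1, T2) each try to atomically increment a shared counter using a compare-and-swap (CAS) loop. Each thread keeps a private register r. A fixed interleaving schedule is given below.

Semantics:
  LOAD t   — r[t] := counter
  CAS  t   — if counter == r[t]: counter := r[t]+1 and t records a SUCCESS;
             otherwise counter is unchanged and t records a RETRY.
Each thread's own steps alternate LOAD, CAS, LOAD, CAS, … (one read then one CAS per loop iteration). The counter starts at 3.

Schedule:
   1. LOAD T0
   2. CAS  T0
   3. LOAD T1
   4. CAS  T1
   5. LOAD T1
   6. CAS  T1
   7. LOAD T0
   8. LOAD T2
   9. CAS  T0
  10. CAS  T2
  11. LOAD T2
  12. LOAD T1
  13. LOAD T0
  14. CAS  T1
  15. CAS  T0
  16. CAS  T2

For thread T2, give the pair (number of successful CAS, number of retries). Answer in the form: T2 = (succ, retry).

T2 = (0, 2)

#1 T0 reads 3
#2 T0 CAS(3→4) writes; counter now 4
#3 T1 reads 4
#4 T1 CAS(4→5) writes; counter now 5
#5 T1 reads 5
#6 T1 CAS(5→6) writes; counter now 6
#7 T0 reads 6
#8 T2 reads 6
#9 T0 CAS(6→7) writes; counter now 7
#10 T2 CAS(6→7) fails; counter now 7
#11 T2 reads 7
#12 T1 reads 7
#13 T0 reads 7
#14 T1 CAS(7→8) writes; counter now 8
#15 T0 CAS(7→8) fails; counter now 8
#16 T2 CAS(7→8) fails; counter now 8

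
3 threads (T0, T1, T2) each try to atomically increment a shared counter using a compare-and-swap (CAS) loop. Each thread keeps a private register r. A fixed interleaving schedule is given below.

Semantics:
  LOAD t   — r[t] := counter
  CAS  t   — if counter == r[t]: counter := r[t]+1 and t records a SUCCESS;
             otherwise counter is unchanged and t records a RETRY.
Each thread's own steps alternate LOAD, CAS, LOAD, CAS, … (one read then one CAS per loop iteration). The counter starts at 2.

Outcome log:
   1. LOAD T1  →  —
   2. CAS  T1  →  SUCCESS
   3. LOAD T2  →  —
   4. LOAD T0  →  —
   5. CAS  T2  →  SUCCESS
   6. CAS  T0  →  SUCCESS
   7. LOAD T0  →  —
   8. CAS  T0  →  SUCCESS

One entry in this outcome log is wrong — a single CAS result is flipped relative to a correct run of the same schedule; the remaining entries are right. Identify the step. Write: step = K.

step = 6

Reference trace:
step 1: T1 LOAD ⇒ load; ctr=2 reg=2
step 2: T1 CAS ⇒ ok; ctr=3 reg=2
step 3: T2 LOAD ⇒ load; ctr=3 reg=3
step 4: T0 LOAD ⇒ load; ctr=3 reg=3
step 5: T2 CAS ⇒ ok; ctr=4 reg=3
step 6: T0 CAS ⇒ retry; ctr=4 reg=3
step 7: T0 LOAD ⇒ load; ctr=4 reg=4
step 8: T0 CAS ⇒ ok; ctr=5 reg=4
Log disagrees first at step 6.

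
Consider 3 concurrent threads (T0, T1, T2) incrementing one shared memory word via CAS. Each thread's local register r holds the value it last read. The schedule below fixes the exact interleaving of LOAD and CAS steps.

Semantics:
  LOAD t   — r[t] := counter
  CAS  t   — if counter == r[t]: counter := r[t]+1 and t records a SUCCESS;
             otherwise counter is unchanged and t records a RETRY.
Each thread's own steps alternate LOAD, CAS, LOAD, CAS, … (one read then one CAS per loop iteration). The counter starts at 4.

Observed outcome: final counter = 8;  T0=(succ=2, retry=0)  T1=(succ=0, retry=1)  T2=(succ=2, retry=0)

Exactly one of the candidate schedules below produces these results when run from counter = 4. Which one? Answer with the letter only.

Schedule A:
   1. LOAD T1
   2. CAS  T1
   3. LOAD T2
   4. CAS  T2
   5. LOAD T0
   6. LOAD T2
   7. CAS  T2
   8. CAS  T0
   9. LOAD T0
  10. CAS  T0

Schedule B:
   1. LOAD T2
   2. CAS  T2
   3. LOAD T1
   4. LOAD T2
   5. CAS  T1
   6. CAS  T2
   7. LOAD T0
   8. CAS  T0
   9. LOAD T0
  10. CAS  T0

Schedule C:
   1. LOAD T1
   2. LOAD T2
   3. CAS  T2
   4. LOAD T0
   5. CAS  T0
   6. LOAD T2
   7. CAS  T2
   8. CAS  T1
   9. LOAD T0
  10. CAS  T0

C

Simulating candidate C:
1. LOAD T1 → mem=4 r[T1]=4 [LOAD]
2. LOAD T2 → mem=4 r[T2]=4 [LOAD]
3. CAS T2 → mem=5 r[T2]=4 [OK]
4. LOAD T0 → mem=5 r[T0]=5 [LOAD]
5. CAS T0 → mem=6 r[T0]=5 [OK]
6. LOAD T2 → mem=6 r[T2]=6 [LOAD]
7. CAS T2 → mem=7 r[T2]=6 [OK]
8. CAS T1 → mem=7 r[T1]=4 [RETRY]
9. LOAD T0 → mem=7 r[T0]=7 [LOAD]
10. CAS T0 → mem=8 r[T0]=7 [OK]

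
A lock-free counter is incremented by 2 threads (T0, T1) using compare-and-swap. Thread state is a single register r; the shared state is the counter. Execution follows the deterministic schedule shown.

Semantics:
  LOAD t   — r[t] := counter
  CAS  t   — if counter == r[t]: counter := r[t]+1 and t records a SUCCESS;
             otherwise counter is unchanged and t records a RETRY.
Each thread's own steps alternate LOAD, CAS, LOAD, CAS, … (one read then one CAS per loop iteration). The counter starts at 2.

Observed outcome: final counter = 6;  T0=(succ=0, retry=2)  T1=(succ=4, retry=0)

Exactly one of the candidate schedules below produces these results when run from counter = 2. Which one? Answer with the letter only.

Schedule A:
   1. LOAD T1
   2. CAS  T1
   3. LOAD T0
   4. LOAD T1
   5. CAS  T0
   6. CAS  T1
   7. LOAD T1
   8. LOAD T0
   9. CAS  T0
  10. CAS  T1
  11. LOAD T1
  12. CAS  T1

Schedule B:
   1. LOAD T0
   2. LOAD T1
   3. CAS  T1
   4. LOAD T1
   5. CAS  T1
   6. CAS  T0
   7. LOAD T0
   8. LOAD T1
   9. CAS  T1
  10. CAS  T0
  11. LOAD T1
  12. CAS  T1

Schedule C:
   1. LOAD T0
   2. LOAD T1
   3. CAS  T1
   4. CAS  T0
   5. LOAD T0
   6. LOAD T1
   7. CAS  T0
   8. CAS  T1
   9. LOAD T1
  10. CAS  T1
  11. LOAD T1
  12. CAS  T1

B

Tracing schedule B:
[1] T0.load  rd  (counter 2, T0.r 2)
[2] T1.load  rd  (counter 2, T1.r 2)
[3] T1.cas  hit  (counter 3, T1.r 2)
[4] T1.load  rd  (counter 3, T1.r 3)
[5] T1.cas  hit  (counter 4, T1.r 3)
[6] T0.cas  miss  (counter 4, T0.r 2)
[7] T0.load  rd  (counter 4, T0.r 4)
[8] T1.load  rd  (counter 4, T1.r 4)
[9] T1.cas  hit  (counter 5, T1.r 4)
[10] T0.cas  miss  (counter 5, T0.r 4)
[11] T1.load  rd  (counter 5, T1.r 5)
[12] T1.cas  hit  (counter 6, T1.r 5)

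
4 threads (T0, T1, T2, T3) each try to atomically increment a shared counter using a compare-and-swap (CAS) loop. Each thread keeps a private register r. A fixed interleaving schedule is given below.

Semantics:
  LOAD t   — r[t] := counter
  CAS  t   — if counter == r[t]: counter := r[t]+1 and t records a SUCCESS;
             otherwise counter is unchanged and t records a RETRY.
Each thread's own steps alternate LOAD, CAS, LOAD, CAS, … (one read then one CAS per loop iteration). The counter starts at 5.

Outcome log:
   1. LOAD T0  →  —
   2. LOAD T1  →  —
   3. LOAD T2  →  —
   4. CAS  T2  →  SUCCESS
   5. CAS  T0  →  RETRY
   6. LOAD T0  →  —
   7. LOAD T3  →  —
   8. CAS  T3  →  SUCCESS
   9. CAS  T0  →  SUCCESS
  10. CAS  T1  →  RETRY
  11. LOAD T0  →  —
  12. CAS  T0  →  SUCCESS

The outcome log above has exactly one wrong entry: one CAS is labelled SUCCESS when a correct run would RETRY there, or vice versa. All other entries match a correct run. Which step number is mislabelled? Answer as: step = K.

step = 9

Reference trace:
1. LOAD T0 → mem=5 r[T0]=5 [LOAD]
2. LOAD T1 → mem=5 r[T1]=5 [LOAD]
3. LOAD T2 → mem=5 r[T2]=5 [LOAD]
4. CAS T2 → mem=6 r[T2]=5 [OK]
5. CAS T0 → mem=6 r[T0]=5 [RETRY]
6. LOAD T0 → mem=6 r[T0]=6 [LOAD]
7. LOAD T3 → mem=6 r[T3]=6 [LOAD]
8. CAS T3 → mem=7 r[T3]=6 [OK]
9. CAS T0 → mem=7 r[T0]=6 [RETRY]
10. CAS T1 → mem=7 r[T1]=5 [RETRY]
11. LOAD T0 → mem=7 r[T0]=7 [LOAD]
12. CAS T0 → mem=8 r[T0]=7 [OK]
Flip is step 9.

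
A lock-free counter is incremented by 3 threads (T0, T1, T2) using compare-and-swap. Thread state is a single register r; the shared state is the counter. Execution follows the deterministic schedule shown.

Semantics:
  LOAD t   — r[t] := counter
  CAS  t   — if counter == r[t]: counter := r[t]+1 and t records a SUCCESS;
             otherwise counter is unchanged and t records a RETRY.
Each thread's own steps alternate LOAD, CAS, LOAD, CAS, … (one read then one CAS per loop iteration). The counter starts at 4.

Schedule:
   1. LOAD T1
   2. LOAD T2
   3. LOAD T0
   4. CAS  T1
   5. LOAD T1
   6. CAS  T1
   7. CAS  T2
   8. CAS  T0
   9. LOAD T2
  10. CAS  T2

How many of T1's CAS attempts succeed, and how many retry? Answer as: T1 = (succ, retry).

T1 = (2, 0)

#1 T1 reads 4
#2 T2 reads 4
#3 T0 reads 4
#4 T1 CAS(4→5) writes; counter now 5
#5 T1 reads 5
#6 T1 CAS(5→6) writes; counter now 6
#7 T2 CAS(4→5) fails; counter now 6
#8 T0 CAS(4→5) fails; counter now 6
#9 T2 reads 6
#10 T2 CAS(6→7) writes; counter now 7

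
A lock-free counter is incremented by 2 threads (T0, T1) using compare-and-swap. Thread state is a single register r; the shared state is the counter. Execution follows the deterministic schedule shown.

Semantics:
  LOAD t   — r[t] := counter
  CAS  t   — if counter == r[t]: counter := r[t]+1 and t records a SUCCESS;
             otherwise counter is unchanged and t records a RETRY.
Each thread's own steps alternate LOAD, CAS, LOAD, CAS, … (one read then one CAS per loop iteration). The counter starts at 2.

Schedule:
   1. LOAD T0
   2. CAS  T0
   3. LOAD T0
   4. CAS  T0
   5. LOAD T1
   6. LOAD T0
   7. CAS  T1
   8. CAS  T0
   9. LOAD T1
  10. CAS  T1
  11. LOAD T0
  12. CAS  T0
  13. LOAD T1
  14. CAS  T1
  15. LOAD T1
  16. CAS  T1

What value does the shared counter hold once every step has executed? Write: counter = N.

counter = 9

   1) LOAD T0:  M=2  r_T0=2
   2) CAS  T0:  M=3  r_T0=2 ✓
   3) LOAD T0:  M=3  r_T0=3
   4) CAS  T0:  M=4  r_T0=3 ✓
   5) LOAD T1:  M=4  r_T1=4
   6) LOAD T0:  M=4  r_T0=4
   7) CAS  T1:  M=5  r_T1=4 ✓
   8) CAS  T0:  M=5  r_T0=4 ✗
   9) LOAD T1:  M=5  r_T1=5
  10) CAS  T1:  M=6  r_T1=5 ✓
  11) LOAD T0:  M=6  r_T0=6
  12) CAS  T0:  M=7  r_T0=6 ✓
  13) LOAD T1:  M=7  r_T1=7
  14) CAS  T1:  M=8  r_T1=7 ✓
  15) LOAD T1:  M=8  r_T1=8
  16) CAS  T1:  M=9  r_T1=8 ✓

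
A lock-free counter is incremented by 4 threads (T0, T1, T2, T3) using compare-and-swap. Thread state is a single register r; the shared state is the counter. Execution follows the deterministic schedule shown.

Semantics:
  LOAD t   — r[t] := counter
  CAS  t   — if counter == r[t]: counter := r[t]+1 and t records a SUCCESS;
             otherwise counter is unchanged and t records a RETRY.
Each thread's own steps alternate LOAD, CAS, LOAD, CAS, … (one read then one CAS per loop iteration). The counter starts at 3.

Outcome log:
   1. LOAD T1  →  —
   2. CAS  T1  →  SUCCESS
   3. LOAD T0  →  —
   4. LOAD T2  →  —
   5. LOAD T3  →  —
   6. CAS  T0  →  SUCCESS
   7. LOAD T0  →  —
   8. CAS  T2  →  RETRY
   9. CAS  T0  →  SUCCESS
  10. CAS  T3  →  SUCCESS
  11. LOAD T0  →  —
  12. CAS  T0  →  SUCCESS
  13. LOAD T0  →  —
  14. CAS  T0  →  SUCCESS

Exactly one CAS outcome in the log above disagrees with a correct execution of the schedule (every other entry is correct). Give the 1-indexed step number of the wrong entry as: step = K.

step = 10

Reference trace:
#1 T1 reads 3
#2 T1 CAS(3→4) writes; counter now 4
#3 T0 reads 4
#4 T2 reads 4
#5 T3 reads 4
#6 T0 CAS(4→5) writes; counter now 5
#7 T0 reads 5
#8 T2 CAS(4→5) fails; counter now 5
#9 T0 CAS(5→6) writes; counter now 6
#10 T3 CAS(4→5) fails; counter now 6
#11 T0 reads 6
#12 T0 CAS(6→7) writes; counter now 7
#13 T0 reads 7
#14 T0 CAS(7→8) writes; counter now 8
Flip is step 10.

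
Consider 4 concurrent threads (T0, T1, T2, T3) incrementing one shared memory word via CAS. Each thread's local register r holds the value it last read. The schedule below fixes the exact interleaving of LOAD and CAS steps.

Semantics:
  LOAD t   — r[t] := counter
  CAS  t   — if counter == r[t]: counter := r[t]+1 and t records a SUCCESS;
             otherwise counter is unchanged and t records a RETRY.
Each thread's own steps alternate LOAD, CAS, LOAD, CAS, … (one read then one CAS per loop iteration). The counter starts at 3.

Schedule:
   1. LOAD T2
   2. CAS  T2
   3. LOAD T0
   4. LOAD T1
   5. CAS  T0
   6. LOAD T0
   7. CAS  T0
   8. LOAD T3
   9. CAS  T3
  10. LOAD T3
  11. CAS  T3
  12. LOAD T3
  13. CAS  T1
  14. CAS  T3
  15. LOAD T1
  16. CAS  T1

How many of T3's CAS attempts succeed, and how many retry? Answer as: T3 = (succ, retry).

T3 = (3, 0)

   1) LOAD T2:  M=3  r_T2=3
   2) CAS  T2:  M=4  r_T2=3 ✓
   3) LOAD T0:  M=4  r_T0=4
   4) LOAD T1:  M=4  r_T1=4
   5) CAS  T0:  M=5  r_T0=4 ✓
   6) LOAD T0:  M=5  r_T0=5
   7) CAS  T0:  M=6  r_T0=5 ✓
   8) LOAD T3:  M=6  r_T3=6
   9) CAS  T3:  M=7  r_T3=6 ✓
  10) LOAD T3:  M=7  r_T3=7
  11) CAS  T3:  M=8  r_T3=7 ✓
  12) LOAD T3:  M=8  r_T3=8
  13) CAS  T1:  M=8  r_T1=4 ✗
  14) CAS  T3:  M=9  r_T3=8 ✓
  15) LOAD T1:  M=9  r_T1=9
  16) CAS  T1:  M=10  r_T1=9 ✓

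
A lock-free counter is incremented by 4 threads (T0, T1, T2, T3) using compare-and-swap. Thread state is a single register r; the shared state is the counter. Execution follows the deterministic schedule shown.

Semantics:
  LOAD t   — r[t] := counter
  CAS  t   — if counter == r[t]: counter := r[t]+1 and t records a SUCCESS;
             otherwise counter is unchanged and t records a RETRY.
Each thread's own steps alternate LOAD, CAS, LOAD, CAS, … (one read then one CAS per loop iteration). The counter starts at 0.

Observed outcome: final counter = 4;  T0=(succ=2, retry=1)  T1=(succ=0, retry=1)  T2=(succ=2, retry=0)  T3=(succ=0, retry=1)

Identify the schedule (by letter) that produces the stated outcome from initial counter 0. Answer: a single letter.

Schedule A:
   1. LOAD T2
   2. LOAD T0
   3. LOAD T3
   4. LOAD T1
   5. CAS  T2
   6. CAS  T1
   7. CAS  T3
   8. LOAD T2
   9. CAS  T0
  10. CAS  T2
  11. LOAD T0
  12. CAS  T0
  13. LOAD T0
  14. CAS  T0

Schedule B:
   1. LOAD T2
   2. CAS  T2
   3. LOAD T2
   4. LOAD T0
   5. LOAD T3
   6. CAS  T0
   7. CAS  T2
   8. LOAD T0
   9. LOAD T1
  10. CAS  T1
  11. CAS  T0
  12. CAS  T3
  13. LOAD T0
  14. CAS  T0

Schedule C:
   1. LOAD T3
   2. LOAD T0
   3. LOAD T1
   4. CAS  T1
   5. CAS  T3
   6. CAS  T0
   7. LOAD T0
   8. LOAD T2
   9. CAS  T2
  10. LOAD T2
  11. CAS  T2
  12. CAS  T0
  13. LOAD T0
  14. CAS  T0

Tracing schedule A:
1. LOAD T2 → mem=0 r[T2]=0 [LOAD]
2. LOAD T0 → mem=0 r[T0]=0 [LOAD]
3. LOAD T3 → mem=0 r[T3]=0 [LOAD]
4. LOAD T1 → mem=0 r[T1]=0 [LOAD]
5. CAS T2 → mem=1 r[T2]=0 [OK]
6. CAS T1 → mem=1 r[T1]=0 [RETRY]
7. CAS T3 → mem=1 r[T3]=0 [RETRY]
8. LOAD T2 → mem=1 r[T2]=1 [LOAD]
9. CAS T0 → mem=1 r[T0]=0 [RETRY]
10. CAS T2 → mem=2 r[T2]=1 [OK]
11. LOAD T0 → mem=2 r[T0]=2 [LOAD]
12. CAS T0 → mem=3 r[T0]=2 [OK]
13. LOAD T0 → mem=3 r[T0]=3 [LOAD]
14. CAS T0 → mem=4 r[T0]=3 [OK]

A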